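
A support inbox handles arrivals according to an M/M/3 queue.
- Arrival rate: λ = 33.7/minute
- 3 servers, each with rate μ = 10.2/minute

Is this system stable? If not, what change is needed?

Stability requires ρ = λ/(cμ) < 1
ρ = 33.7/(3 × 10.2) = 33.7/30.60 = 1.1013
Since 1.1013 ≥ 1, the system is UNSTABLE.
Need c > λ/μ = 33.7/10.2 = 3.30.
Minimum servers needed: c = 4.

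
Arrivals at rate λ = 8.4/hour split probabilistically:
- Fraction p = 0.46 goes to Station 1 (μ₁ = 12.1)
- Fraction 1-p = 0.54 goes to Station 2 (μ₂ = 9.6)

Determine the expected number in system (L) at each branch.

Effective rates: λ₁ = 8.4×0.46 = 3.864, λ₂ = 8.4×0.54 = 4.536
Station 1: ρ₁ = 3.864/12.1 = 0.31934, L₁ = ρ₁/(1-ρ₁) = 0.31934/(1-0.31934) = 0.4692
Station 2: ρ₂ = 4.536/9.6 = 0.4725, L₂ = ρ₂/(1-ρ₂) = 0.4725/(1-0.4725) = 0.8957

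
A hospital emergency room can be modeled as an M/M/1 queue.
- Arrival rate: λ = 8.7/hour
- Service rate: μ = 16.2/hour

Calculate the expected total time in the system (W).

First, compute utilization: ρ = λ/μ = 8.7/16.2 = 0.5370
For M/M/1: W = 1/(μ-λ)
W = 1/(16.2-8.7) = 1/7.50
W = 0.1333 hours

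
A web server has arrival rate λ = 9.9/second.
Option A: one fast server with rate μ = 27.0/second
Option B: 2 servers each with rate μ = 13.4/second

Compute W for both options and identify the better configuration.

Option A: single server μ = 27.0 (M/M/1)
  ρ_A = 9.9/27.0 = 0.3667
  W_A = 1/(μ-λ) = 1/(27.0-9.9) = 1/17.10 = 0.05848

Option B: 2 servers μ = 13.4 (M/M/2)
  ρ_B = λ/(cμ) = 9.9/(2×13.4) = 0.3694
  Offered load a = λ/μ = cρ = 9.9/13.4 = 0.7388
  P₀ = [ Σₙ₌₀^1 aⁿ/n! + a^2/(2!(1-ρ)) ]⁻¹
  Σ = a^0/0! + a^1/1! = 1.0000 + 0.7388 = 1.7388
  a^2/(2!(1-ρ)) = 0.5458/(2 × 0.6306) = 0.4328
  P₀ = 1/(1.7388 + 0.4328) = 0.4605
  Lq = P₀·a^2·ρ / (2!(1-ρ)²) = 0.4605 × 0.5458 × 0.3694 / (2 × 0.3977) = 0.1167
  Wq_B = Lq/λ = 0.1167/9.9 = 0.01179
  W_B = Wq_B + 1/μ = 0.01179 + 0.07463 = 0.08642

Since W_A = 0.05848 < W_B = 0.08642, Option A (single fast server) has the shorter time in system.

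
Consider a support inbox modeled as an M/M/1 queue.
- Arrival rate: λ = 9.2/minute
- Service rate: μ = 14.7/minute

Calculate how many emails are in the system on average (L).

ρ = λ/μ = 9.2/14.7 = 0.6259
For M/M/1: L = λ/(μ-λ)
L = 9.2/(14.7-9.2) = 9.2/5.50
L = 1.6727 emails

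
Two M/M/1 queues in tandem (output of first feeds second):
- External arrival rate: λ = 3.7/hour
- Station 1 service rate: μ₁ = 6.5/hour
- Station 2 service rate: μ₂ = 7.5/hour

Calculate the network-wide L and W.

By Jackson's theorem, each station behaves as independent M/M/1.
Station 1: ρ₁ = 3.7/6.5 = 0.5692, L₁ = ρ₁/(1-ρ₁) = λ/(μ₁-λ) = 3.7/2.80 = 1.3214
Station 2: ρ₂ = 3.7/7.5 = 0.4933, L₂ = ρ₂/(1-ρ₂) = λ/(μ₂-λ) = 3.7/3.80 = 0.9737
Total: L = L₁ + L₂ = 1.3214 + 0.9737 = 2.2951
W = L/λ = 2.2951/3.7 = 0.6203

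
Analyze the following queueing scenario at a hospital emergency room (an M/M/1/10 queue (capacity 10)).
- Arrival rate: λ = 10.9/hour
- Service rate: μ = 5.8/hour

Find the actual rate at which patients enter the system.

ρ = λ/μ = 10.9/5.8 = 1.8793
P₀ = (1-ρ)/(1-ρ^(K+1)) = (1-1.8793)/(1-1.8793^11) = -0.8793/-1031.6598 = 0.0008523
P_K = P₀×ρ^K = 0.0008523 × 1.8793^10 = 0.0008523 × 549.4917 = 0.4683
λ_eff = λ(1-P_K) = 10.9 × (1 - 0.46834) = 10.9 × 0.53166 = 5.7951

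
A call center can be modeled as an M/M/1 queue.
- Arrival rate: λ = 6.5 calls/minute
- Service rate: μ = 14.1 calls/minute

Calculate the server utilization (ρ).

Server utilization: ρ = λ/μ
ρ = 6.5/14.1 = 0.4610
The server is busy 46.10% of the time.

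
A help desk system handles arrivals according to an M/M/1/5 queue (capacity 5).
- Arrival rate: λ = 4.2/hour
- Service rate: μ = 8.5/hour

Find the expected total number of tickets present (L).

ρ = λ/μ = 4.2/8.5 = 0.4941
P₀ = (1-ρ)/(1-ρ^(K+1)) = (1-0.4941)/(1-0.4941^6) = 0.5059/0.9854 = 0.5134
P_K = P₀×ρ^K = 0.5134 × 0.4941^5 = 0.5134 × 0.02945 = 0.01512
L = ρ[1 - (K+1)ρ^K + Kρ^(K+1)] / [(1-ρ)(1-ρ^(K+1))]
L = 0.4941 × (1 - 6×0.02945 + 5×0.01455) / ((1 - 0.4941) × (1 - 0.01455)) = 0.8881 tickets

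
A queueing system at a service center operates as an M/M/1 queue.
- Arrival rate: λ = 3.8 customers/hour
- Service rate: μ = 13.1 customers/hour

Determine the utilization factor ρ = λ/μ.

Server utilization: ρ = λ/μ
ρ = 3.8/13.1 = 0.2901
The server is busy 29.01% of the time.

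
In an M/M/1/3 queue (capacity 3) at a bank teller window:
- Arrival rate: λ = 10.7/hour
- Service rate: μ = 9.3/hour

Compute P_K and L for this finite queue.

ρ = λ/μ = 10.7/9.3 = 1.1505
P₀ = (1-ρ)/(1-ρ^(K+1)) = (1-1.1505)/(1-1.1505^4) = -0.1505/-0.7520 = 0.2001
P_K = P₀×ρ^K = 0.20012 × 1.1505^3 = 0.20012 × 1.5229 = 0.3048
Blocking probability P_3 = 0.3048 (30.48%)
L = ρ[1 - (K+1)ρ^K + Kρ^(K+1)] / [(1-ρ)(1-ρ^(K+1))]
L = 1.1505 × (1 - 4×1.52286 + 3×1.75205) / ((1 - 1.1505) × (1 - 1.75205)) = 1.6743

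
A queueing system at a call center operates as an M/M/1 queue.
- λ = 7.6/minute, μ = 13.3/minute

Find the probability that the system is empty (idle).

ρ = λ/μ = 7.6/13.3 = 0.5714
P(0) = 1 - ρ = 1 - 0.5714 = 0.4286
The server is idle 42.86% of the time.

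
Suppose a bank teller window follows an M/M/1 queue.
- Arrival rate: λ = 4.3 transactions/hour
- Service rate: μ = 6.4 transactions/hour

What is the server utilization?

Server utilization: ρ = λ/μ
ρ = 4.3/6.4 = 0.6719
The server is busy 67.19% of the time.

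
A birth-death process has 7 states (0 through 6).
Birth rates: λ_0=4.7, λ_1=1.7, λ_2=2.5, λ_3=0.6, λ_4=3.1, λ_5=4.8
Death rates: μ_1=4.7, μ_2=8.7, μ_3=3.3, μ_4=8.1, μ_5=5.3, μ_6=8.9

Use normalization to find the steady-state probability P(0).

Ratios P(n)/P(0) = (λ₀···λₙ₋₁)/(μ₁···μₙ):
P(1)/P(0) = (4.7)/(4.7) = 1.0000
P(2)/P(0) = (4.7×1.7)/(4.7×8.7) = 0.19540
P(3)/P(0) = (4.7×1.7×2.5)/(4.7×8.7×3.3) = 0.14803
P(4)/P(0) = (4.7×1.7×2.5×0.6)/(4.7×8.7×3.3×8.1) = 0.010965
P(5)/P(0) = (4.7×1.7×2.5×0.6×3.1)/(4.7×8.7×3.3×8.1×5.3) = 0.0064137
P(6)/P(0) = (4.7×1.7×2.5×0.6×3.1×4.8)/(4.7×8.7×3.3×8.1×5.3×8.9) = 0.0034591

Normalization: ∑ P(n) = 1
P(0) × (1.0000 + 1.0000 + 0.19540 + 0.14803 + 0.010965 + 0.0064137 + 0.0034591) = 1
P(0) × 2.3643 = 1
P(0) = 1/2.3643 = 0.4230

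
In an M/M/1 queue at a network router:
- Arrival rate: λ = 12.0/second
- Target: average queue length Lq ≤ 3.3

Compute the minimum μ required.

For M/M/1: Lq = λ²/(μ(μ-λ))
Need Lq ≤ 3.3, i.e. μ(μ-λ) ≥ λ²/3.3
μ² - 12.0μ - 144.00/3.3 ≥ 0  →  μ² - 12.0μ - 43.636364 ≥ 0
Quadratic formula (positive root): μ = [λ + √(λ² + 4×43.636364)]/2
Discriminant: 144.00 + 4×43.636364 = 318.5455, √318.5455 = 17.8478
μ ≥ (12.0 + 17.8478)/2 = 14.9239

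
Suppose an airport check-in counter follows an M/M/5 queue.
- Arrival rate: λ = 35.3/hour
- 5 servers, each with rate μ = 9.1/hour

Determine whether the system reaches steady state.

Stability requires ρ = λ/(cμ) < 1
ρ = 35.3/(5 × 9.1) = 35.3/45.50 = 0.7758
Since 0.7758 < 1, the system is STABLE.
The servers are busy 77.58% of the time.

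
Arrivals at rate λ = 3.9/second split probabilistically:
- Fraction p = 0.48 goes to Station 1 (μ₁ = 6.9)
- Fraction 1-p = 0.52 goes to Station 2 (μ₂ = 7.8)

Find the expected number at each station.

Effective rates: λ₁ = 3.9×0.48 = 1.872, λ₂ = 3.9×0.52 = 2.028
Station 1: ρ₁ = 1.872/6.9 = 0.2713, L₁ = ρ₁/(1-ρ₁) = 0.2713/(1-0.2713) = 0.3723
Station 2: ρ₂ = 2.028/7.8 = 0.2600, L₂ = ρ₂/(1-ρ₂) = 0.2600/(1-0.2600) = 0.3514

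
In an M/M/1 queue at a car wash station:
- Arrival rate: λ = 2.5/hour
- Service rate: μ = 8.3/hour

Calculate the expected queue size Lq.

ρ = λ/μ = 2.5/8.3 = 0.3012
For M/M/1: Lq = λ²/(μ(μ-λ))
Lq = 6.25/(8.3 × 5.80)
Lq = 0.1298 cars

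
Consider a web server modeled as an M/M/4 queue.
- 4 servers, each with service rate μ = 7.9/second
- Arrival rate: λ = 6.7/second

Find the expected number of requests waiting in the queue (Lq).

Traffic intensity: ρ = λ/(cμ) = 6.7/(4×7.9) = 0.2120
Since ρ = 0.2120 < 1, system is stable.
Offered load a = λ/μ = cρ = 6.7/7.9 = 0.8481
P₀ = [ Σₙ₌₀^3 aⁿ/n! + a^4/(4!(1-ρ)) ]⁻¹
Σ = a^0/0! + a^1/1! + a^2/2! + a^3/3! = 1.0000 + 0.8481 + 0.3596 + 0.1017 = 2.3094
a^4/(4!(1-ρ)) = 0.5174/(24 × 0.7880) = 0.02736
P₀ = 1/(2.3094 + 0.02736) = 0.4279
Lq = P₀·a^4·ρ / (4!(1-ρ)²) = 0.4279 × 0.5174 × 0.2120 / (24 × 0.6209) = 0.003150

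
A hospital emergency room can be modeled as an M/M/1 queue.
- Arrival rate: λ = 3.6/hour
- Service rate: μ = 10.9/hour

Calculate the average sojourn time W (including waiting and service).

First, compute utilization: ρ = λ/μ = 3.6/10.9 = 0.3303
For M/M/1: W = 1/(μ-λ)
W = 1/(10.9-3.6) = 1/7.30
W = 0.1370 hours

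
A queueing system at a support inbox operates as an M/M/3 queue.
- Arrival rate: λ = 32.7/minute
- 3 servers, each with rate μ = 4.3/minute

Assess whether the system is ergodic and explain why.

Stability requires ρ = λ/(cμ) < 1
ρ = 32.7/(3 × 4.3) = 32.7/12.90 = 2.5349
Since 2.5349 ≥ 1, the system is UNSTABLE.
Need c > λ/μ = 32.7/4.3 = 7.60.
Minimum servers needed: c = 8.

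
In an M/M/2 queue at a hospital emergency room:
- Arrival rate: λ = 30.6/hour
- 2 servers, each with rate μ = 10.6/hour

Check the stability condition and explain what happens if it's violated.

Stability requires ρ = λ/(cμ) < 1
ρ = 30.6/(2 × 10.6) = 30.6/21.20 = 1.4434
Since 1.4434 ≥ 1, the system is UNSTABLE.
Need c > λ/μ = 30.6/10.6 = 2.89.
Minimum servers needed: c = 3.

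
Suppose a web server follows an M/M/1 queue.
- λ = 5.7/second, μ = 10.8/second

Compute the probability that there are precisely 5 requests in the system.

ρ = λ/μ = 5.7/10.8 = 0.5278
P(n) = (1-ρ)ρⁿ
P(5) = (1-0.5278) × 0.5278^5
P(5) = 0.4722 × 0.04096
P(5) = 0.01934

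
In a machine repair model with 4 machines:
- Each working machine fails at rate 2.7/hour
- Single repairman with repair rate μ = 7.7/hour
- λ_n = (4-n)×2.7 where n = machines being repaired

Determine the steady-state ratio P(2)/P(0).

P(2)/P(0) = ∏_{i=0}^{2-1} λ_i/μ_{i+1}
= (4-0)×2.7/7.7 × (4-1)×2.7/7.7
= 1.4755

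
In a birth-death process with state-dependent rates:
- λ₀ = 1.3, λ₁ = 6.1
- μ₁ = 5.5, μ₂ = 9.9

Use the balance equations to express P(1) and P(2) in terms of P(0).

Balance equations:
State 0: λ₀P₀ = μ₁P₁ → P₁ = (λ₀/μ₁)P₀ = (1.3/5.5)P₀ = 0.2364P₀
State 1: P₂ = (λ₀λ₁)/(μ₁μ₂)P₀ = (1.3×6.1)/(5.5×9.9)P₀ = 0.1456P₀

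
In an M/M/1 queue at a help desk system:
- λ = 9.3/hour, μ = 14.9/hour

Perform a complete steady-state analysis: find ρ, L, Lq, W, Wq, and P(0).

Step 1: ρ = λ/μ = 9.3/14.9 = 0.6242
Step 2: L = λ/(μ-λ) = 9.3/5.60 = 1.6607
Step 3: Lq = λ²/(μ(μ-λ)) = 86.49/(14.9×5.60) = 1.0366
Step 4: W = 1/(μ-λ) = 1/5.60 = 0.17857
Step 5: Wq = λ/(μ(μ-λ)) = 9.3/(14.9×5.60) = 0.1115
Step 6: P(0) = 1-ρ = 0.3758
Verify: L = λW = 9.3×0.17857 = 1.6607 ✔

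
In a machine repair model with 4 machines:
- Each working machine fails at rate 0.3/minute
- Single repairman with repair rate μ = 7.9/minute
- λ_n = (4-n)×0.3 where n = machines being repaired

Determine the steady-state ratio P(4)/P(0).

P(4)/P(0) = ∏_{i=0}^{4-1} λ_i/μ_{i+1}
= (4-0)×0.3/7.9 × (4-1)×0.3/7.9 × (4-2)×0.3/7.9 × (4-3)×0.3/7.9
= 0.00004991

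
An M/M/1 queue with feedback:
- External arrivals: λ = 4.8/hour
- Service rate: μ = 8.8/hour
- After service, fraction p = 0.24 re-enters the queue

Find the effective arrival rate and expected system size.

Effective arrival rate: λ_eff = λ/(1-p) = 4.8/(1-0.24) = 4.8/0.76 = 6.31579
ρ = λ_eff/μ = 6.31579/8.8 = 0.717703
L = ρ/(1-ρ) = 0.717703/(1-0.717703) = 2.5424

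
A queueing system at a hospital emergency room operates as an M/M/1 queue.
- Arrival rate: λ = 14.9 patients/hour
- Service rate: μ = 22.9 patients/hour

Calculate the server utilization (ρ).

Server utilization: ρ = λ/μ
ρ = 14.9/22.9 = 0.6507
The server is busy 65.07% of the time.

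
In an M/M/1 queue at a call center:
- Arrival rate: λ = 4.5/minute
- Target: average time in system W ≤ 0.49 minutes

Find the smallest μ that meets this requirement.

For M/M/1: W = 1/(μ-λ)
Need W ≤ 0.49, so 1/(μ-λ) ≤ 0.49
μ - λ ≥ 1/0.49 = 2.0408
μ ≥ 4.5 + 2.0408 = 6.5408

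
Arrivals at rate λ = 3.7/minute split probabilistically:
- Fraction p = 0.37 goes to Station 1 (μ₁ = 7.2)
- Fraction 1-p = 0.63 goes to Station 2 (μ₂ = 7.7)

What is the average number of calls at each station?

Effective rates: λ₁ = 3.7×0.37 = 1.369, λ₂ = 3.7×0.63 = 2.331
Station 1: ρ₁ = 1.369/7.2 = 0.19014, L₁ = ρ₁/(1-ρ₁) = 0.19014/(1-0.19014) = 0.2348
Station 2: ρ₂ = 2.331/7.7 = 0.30273, L₂ = ρ₂/(1-ρ₂) = 0.30273/(1-0.30273) = 0.4342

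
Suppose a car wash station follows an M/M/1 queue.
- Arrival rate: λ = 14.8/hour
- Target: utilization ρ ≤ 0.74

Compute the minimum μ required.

ρ = λ/μ, so μ = λ/ρ
μ ≥ 14.8/0.74 = 20.0000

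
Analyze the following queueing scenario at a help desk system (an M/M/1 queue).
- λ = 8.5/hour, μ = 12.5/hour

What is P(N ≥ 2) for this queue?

ρ = λ/μ = 8.5/12.5 = 0.6800
P(N ≥ n) = ρⁿ
P(N ≥ 2) = 0.6800^2
P(N ≥ 2) = 0.4624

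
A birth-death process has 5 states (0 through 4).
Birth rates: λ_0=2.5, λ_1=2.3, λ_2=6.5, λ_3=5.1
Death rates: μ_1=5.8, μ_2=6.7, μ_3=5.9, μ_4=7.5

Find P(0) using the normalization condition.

Ratios P(n)/P(0) = (λ₀···λₙ₋₁)/(μ₁···μₙ):
P(1)/P(0) = (2.5)/(5.8) = 0.43103
P(2)/P(0) = (2.5×2.3)/(5.8×6.7) = 0.14797
P(3)/P(0) = (2.5×2.3×6.5)/(5.8×6.7×5.9) = 0.16301
P(4)/P(0) = (2.5×2.3×6.5×5.1)/(5.8×6.7×5.9×7.5) = 0.11085

Normalization: ∑ P(n) = 1
P(0) × (1.0000 + 0.43103 + 0.14797 + 0.16301 + 0.11085) = 1
P(0) × 1.8529 = 1
P(0) = 1/1.8529 = 0.5397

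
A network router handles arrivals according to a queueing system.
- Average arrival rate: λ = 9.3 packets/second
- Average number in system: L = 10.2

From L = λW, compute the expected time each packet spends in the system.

Little's Law: L = λW, so W = L/λ
W = 10.2/9.3 = 1.0968 seconds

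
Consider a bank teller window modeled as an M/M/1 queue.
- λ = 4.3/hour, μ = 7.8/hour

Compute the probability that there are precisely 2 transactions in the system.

ρ = λ/μ = 4.3/7.8 = 0.5513
P(n) = (1-ρ)ρⁿ
P(2) = (1-0.5513) × 0.5513^2
P(2) = 0.4487 × 0.3039
P(2) = 0.1364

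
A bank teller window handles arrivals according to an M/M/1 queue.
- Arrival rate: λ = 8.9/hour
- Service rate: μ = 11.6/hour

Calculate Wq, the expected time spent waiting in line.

First, compute utilization: ρ = λ/μ = 8.9/11.6 = 0.7672
For M/M/1: Wq = λ/(μ(μ-λ))
Wq = 8.9/(11.6 × (11.6-8.9))
Wq = 8.9/(11.6 × 2.70)
Wq = 0.2842 hours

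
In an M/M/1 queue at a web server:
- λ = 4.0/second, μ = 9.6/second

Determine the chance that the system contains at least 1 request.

ρ = λ/μ = 4.0/9.6 = 0.4167
P(N ≥ n) = ρⁿ
P(N ≥ 1) = 0.4167^1
P(N ≥ 1) = 0.4167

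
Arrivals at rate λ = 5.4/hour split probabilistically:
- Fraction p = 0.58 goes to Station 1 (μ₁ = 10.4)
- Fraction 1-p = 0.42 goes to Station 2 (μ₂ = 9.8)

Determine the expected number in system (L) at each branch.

Effective rates: λ₁ = 5.4×0.58 = 3.132, λ₂ = 5.4×0.42 = 2.268
Station 1: ρ₁ = 3.132/10.4 = 0.30115, L₁ = ρ₁/(1-ρ₁) = 0.30115/(1-0.30115) = 0.4309
Station 2: ρ₂ = 2.268/9.8 = 0.2314, L₂ = ρ₂/(1-ρ₂) = 0.2314/(1-0.2314) = 0.3011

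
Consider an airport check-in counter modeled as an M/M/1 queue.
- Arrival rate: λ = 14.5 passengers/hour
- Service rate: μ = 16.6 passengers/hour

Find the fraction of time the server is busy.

Server utilization: ρ = λ/μ
ρ = 14.5/16.6 = 0.8735
The server is busy 87.35% of the time.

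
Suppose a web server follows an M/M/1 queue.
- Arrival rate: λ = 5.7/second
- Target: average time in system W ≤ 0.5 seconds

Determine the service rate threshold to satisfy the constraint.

For M/M/1: W = 1/(μ-λ)
Need W ≤ 0.5, so 1/(μ-λ) ≤ 0.5
μ - λ ≥ 1/0.5 = 2.0000
μ ≥ 5.7 + 2.0000 = 7.7000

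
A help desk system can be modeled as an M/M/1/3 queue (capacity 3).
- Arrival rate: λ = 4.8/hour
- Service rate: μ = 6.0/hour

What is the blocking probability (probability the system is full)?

ρ = λ/μ = 4.8/6.0 = 0.8000
P₀ = (1-ρ)/(1-ρ^(K+1)) = (1-0.8000)/(1-0.8000^4) = 0.2000/0.5904 = 0.3388
P_K = P₀×ρ^K = 0.33875 × 0.8000^3 = 0.33875 × 0.51200 = 0.1734
Blocking probability = 17.34%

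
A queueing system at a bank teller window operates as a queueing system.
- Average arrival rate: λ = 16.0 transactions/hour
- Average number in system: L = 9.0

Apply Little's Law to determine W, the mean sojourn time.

Little's Law: L = λW, so W = L/λ
W = 9.0/16.0 = 0.5625 hours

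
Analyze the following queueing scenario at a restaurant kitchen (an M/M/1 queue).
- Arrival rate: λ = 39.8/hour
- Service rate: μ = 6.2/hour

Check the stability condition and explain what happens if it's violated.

Stability requires ρ = λ/(cμ) < 1
ρ = 39.8/(1 × 6.2) = 39.8/6.20 = 6.4194
Since 6.4194 ≥ 1, the system is UNSTABLE.
Queue grows without bound. Need μ > λ = 39.8.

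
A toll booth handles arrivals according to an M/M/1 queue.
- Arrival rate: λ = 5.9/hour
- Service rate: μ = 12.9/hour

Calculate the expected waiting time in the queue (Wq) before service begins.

First, compute utilization: ρ = λ/μ = 5.9/12.9 = 0.4574
For M/M/1: Wq = λ/(μ(μ-λ))
Wq = 5.9/(12.9 × (12.9-5.9))
Wq = 5.9/(12.9 × 7.00)
Wq = 0.06534 hours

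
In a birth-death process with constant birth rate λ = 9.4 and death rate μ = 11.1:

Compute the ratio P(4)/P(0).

For constant rates: P(n)/P(0) = (λ/μ)^n
P(4)/P(0) = (9.4/11.1)^4 = 0.84685^4 = 0.5143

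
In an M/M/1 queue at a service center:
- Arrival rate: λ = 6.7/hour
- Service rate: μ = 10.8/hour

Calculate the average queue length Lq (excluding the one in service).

ρ = λ/μ = 6.7/10.8 = 0.6204
For M/M/1: Lq = λ²/(μ(μ-λ))
Lq = 44.89/(10.8 × 4.10)
Lq = 1.0138 customers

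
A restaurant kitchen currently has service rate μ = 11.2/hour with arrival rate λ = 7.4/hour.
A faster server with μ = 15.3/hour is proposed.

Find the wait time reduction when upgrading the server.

System 1: ρ₁ = 7.4/11.2 = 0.6607, W₁ = 1/(11.2-7.4) = 0.2632
System 2: ρ₂ = 7.4/15.3 = 0.4837, W₂ = 1/(15.3-7.4) = 0.1266
Improvement: (W₁-W₂)/W₁ = (0.2632-0.1266)/0.2632 = 51.90%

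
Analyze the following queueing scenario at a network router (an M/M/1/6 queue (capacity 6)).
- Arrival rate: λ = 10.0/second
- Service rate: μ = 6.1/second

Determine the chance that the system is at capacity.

ρ = λ/μ = 10.0/6.1 = 1.639344
P₀ = (1-ρ)/(1-ρ^(K+1)) = (1-1.639344)/(1-1.639344^7) = -0.6393/-30.8193 = 0.02074
P_K = P₀×ρ^K = 0.020745 × 1.639344^6 = 0.020745 × 19.4098 = 0.4027
Blocking probability = 40.27%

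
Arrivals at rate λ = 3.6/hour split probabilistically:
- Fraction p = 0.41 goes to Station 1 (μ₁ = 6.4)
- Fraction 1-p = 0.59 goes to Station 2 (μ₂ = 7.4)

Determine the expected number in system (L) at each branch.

Effective rates: λ₁ = 3.6×0.41 = 1.476, λ₂ = 3.6×0.59 = 2.124
Station 1: ρ₁ = 1.476/6.4 = 0.230625, L₁ = ρ₁/(1-ρ₁) = 0.230625/(1-0.230625) = 0.2998
Station 2: ρ₂ = 2.124/7.4 = 0.28703, L₂ = ρ₂/(1-ρ₂) = 0.28703/(1-0.28703) = 0.4026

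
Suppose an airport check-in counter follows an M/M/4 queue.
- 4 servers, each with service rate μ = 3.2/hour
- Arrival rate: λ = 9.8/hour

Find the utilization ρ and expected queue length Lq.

Traffic intensity: ρ = λ/(cμ) = 9.8/(4×3.2) = 0.7656
Since ρ = 0.7656 < 1, system is stable.
Offered load a = λ/μ = cρ = 9.8/3.2 = 3.0625
P₀ = [ Σₙ₌₀^3 aⁿ/n! + a^4/(4!(1-ρ)) ]⁻¹
Σ = a^0/0! + a^1/1! + a^2/2! + a^3/3! = 1.00000 + 3.06250 + 4.68945 + 4.78715 = 13.5391
a^4/(4!(1-ρ)) = 87.9639/(24 × 0.234375) = 15.6380
P₀ = 1/(13.5391 + 15.6380) = 0.03427
Lq = P₀·a^4·ρ / (4!(1-ρ)²) = 0.034273 × 87.9639 × 0.76562 / (24 × 0.054932) = 1.7508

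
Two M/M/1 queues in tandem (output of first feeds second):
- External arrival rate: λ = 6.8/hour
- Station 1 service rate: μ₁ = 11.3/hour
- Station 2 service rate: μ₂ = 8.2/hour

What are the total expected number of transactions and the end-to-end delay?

By Jackson's theorem, each station behaves as independent M/M/1.
Station 1: ρ₁ = 6.8/11.3 = 0.6018, L₁ = ρ₁/(1-ρ₁) = λ/(μ₁-λ) = 6.8/4.50 = 1.511111
Station 2: ρ₂ = 6.8/8.2 = 0.8293, L₂ = ρ₂/(1-ρ₂) = λ/(μ₂-λ) = 6.8/1.40 = 4.857143
Total: L = L₁ + L₂ = 1.511111 + 4.857143 = 6.3683
W = L/λ = 6.3683/6.8 = 0.9365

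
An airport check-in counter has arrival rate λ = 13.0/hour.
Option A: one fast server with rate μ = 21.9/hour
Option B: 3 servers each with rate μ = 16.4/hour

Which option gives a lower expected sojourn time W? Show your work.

Option A: single server μ = 21.9 (M/M/1)
  ρ_A = 13.0/21.9 = 0.5936
  W_A = 1/(μ-λ) = 1/(21.9-13.0) = 1/8.90 = 0.1124

Option B: 3 servers μ = 16.4 (M/M/3)
  ρ_B = λ/(cμ) = 13.0/(3×16.4) = 0.2642
  Offered load a = λ/μ = cρ = 13.0/16.4 = 0.7927
  P₀ = [ Σₙ₌₀^2 aⁿ/n! + a^3/(3!(1-ρ)) ]⁻¹
  Σ = a^0/0! + a^1/1! + a^2/2! = 1.0000 + 0.7927 + 0.3142 = 2.1069
  a^3/(3!(1-ρ)) = 0.4981/(6 × 0.7358) = 0.1128
  P₀ = 1/(2.1069 + 0.1128) = 0.4505
  Lq = P₀·a^3·ρ / (3!(1-ρ)²) = 0.4505 × 0.4981 × 0.2642 / (6 × 0.5414) = 0.01825
  Wq_B = Lq/λ = 0.01825/13.0 = 0.001404
  W_B = Wq_B + 1/μ = 0.001404 + 0.06098 = 0.06238

Since W_B = 0.06238 < W_A = 0.1124, Option B (multiple servers) has the shorter time in system.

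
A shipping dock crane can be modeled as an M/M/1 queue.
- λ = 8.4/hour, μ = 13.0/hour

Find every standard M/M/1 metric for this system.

Step 1: ρ = λ/μ = 8.4/13.0 = 0.6462
Step 2: L = λ/(μ-λ) = 8.4/4.60 = 1.8261
Step 3: Lq = λ²/(μ(μ-λ)) = 70.56/(13.0×4.60) = 1.1799
Step 4: W = 1/(μ-λ) = 1/4.60 = 0.21739
Step 5: Wq = λ/(μ(μ-λ)) = 8.4/(13.0×4.60) = 0.1405
Step 6: P(0) = 1-ρ = 0.3538
Verify: L = λW = 8.4×0.21739 = 1.8261 ✔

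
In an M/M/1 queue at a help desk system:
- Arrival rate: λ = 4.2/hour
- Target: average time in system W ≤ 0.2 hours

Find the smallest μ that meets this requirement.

For M/M/1: W = 1/(μ-λ)
Need W ≤ 0.2, so 1/(μ-λ) ≤ 0.2
μ - λ ≥ 1/0.2 = 5.0000
μ ≥ 4.2 + 5.0000 = 9.2000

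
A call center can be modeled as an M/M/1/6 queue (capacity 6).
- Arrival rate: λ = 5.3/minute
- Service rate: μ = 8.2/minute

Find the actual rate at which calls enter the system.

ρ = λ/μ = 5.3/8.2 = 0.64634
P₀ = (1-ρ)/(1-ρ^(K+1)) = (1-0.64634)/(1-0.64634^7) = 0.35366/0.95288 = 0.3711
P_K = P₀×ρ^K = 0.3711 × 0.64634^6 = 0.3711 × 0.07291 = 0.02706
λ_eff = λ(1-P_K) = 5.3 × (1 - 0.02706) = 5.3 × 0.97294 = 5.1566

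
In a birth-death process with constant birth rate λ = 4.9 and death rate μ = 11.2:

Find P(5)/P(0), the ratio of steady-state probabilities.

For constant rates: P(n)/P(0) = (λ/μ)^n
P(5)/P(0) = (4.9/11.2)^5 = 0.4375^5 = 0.01603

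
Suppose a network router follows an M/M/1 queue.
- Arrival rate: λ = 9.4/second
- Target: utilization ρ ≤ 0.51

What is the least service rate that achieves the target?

ρ = λ/μ, so μ = λ/ρ
μ ≥ 9.4/0.51 = 18.4314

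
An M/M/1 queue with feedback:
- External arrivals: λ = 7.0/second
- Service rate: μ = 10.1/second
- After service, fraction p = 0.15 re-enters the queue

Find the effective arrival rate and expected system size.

Effective arrival rate: λ_eff = λ/(1-p) = 7.0/(1-0.15) = 7.0/0.85 = 8.2353
ρ = λ_eff/μ = 8.2353/10.1 = 0.815376
L = ρ/(1-ρ) = 0.815376/(1-0.815376) = 4.4164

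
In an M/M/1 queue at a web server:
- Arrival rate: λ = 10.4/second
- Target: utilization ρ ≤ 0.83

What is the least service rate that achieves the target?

ρ = λ/μ, so μ = λ/ρ
μ ≥ 10.4/0.83 = 12.5301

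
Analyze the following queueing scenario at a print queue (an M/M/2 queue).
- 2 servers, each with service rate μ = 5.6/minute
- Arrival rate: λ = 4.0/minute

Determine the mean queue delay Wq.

Traffic intensity: ρ = λ/(cμ) = 4.0/(2×5.6) = 0.3571
Since ρ = 0.3571 < 1, system is stable.
Offered load a = λ/μ = cρ = 4.0/5.6 = 0.7143
P₀ = [ Σₙ₌₀^1 aⁿ/n! + a^2/(2!(1-ρ)) ]⁻¹
Σ = a^0/0! + a^1/1! = 1.0000 + 0.7143 = 1.7143
a^2/(2!(1-ρ)) = 0.5102/(2 × 0.6429) = 0.3968
P₀ = 1/(1.7143 + 0.3968) = 0.4737
Lq = P₀·a^2·ρ / (2!(1-ρ)²) = 0.4737 × 0.5102 × 0.3571 / (2 × 0.4133) = 0.1044
Wq = Lq/λ = 0.10443/4.0 = 0.02611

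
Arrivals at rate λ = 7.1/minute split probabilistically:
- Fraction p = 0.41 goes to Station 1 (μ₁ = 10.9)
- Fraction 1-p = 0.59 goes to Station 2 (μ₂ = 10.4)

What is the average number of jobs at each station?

Effective rates: λ₁ = 7.1×0.41 = 2.911, λ₂ = 7.1×0.59 = 4.189
Station 1: ρ₁ = 2.911/10.9 = 0.2671, L₁ = ρ₁/(1-ρ₁) = 0.2671/(1-0.2671) = 0.3644
Station 2: ρ₂ = 4.189/10.4 = 0.402788, L₂ = ρ₂/(1-ρ₂) = 0.402788/(1-0.402788) = 0.6744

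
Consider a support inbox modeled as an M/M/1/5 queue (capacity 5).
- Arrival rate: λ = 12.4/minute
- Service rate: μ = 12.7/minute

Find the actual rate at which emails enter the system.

ρ = λ/μ = 12.4/12.7 = 0.97638
P₀ = (1-ρ)/(1-ρ^(K+1)) = (1-0.97638)/(1-0.97638^6) = 0.02362/0.1336 = 0.1768
P_K = P₀×ρ^K = 0.1768 × 0.97638^5 = 0.1768 × 0.8873 = 0.1569
λ_eff = λ(1-P_K) = 12.4 × (1 - 0.15687) = 12.4 × 0.84313 = 10.4548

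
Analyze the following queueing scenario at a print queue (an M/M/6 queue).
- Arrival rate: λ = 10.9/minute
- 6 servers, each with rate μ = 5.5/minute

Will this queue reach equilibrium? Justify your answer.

Stability requires ρ = λ/(cμ) < 1
ρ = 10.9/(6 × 5.5) = 10.9/33.00 = 0.3303
Since 0.3303 < 1, the system is STABLE.
The servers are busy 33.03% of the time.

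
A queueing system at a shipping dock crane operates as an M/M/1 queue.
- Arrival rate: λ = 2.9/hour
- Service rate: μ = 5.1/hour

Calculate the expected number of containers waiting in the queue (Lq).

ρ = λ/μ = 2.9/5.1 = 0.5686
For M/M/1: Lq = λ²/(μ(μ-λ))
Lq = 8.41/(5.1 × 2.20)
Lq = 0.7496 containers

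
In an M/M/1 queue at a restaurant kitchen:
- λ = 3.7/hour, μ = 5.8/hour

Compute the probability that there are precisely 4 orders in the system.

ρ = λ/μ = 3.7/5.8 = 0.6379
P(n) = (1-ρ)ρⁿ
P(4) = (1-0.6379) × 0.6379^4
P(4) = 0.3621 × 0.1656
P(4) = 0.05996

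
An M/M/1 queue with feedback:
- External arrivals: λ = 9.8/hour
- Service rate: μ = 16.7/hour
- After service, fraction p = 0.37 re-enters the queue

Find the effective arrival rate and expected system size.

Effective arrival rate: λ_eff = λ/(1-p) = 9.8/(1-0.37) = 9.8/0.63 = 15.555556
ρ = λ_eff/μ = 15.555556/16.7 = 0.9314704
L = ρ/(1-ρ) = 0.9314704/(1-0.9314704) = 13.5922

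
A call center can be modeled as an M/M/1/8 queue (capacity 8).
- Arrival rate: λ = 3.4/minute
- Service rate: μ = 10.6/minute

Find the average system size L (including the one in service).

ρ = λ/μ = 3.4/10.6 = 0.320755
P₀ = (1-ρ)/(1-ρ^(K+1)) = (1-0.320755)/(1-0.320755^9) = 0.67924/0.99996 = 0.6793
P_K = P₀×ρ^K = 0.67927 × 0.320755^8 = 0.67927 × 0.00011204 = 0.00007611
L = ρ[1 - (K+1)ρ^K + Kρ^(K+1)] / [(1-ρ)(1-ρ^(K+1))]
L = 0.320755 × (1 - 9×0.0001120 + 8×0.00003594) / ((1 - 0.320755) × (1 - 0.00003594)) = 0.4719 calls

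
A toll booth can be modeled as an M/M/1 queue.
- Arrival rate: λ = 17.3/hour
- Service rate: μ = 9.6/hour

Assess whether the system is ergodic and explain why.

Stability requires ρ = λ/(cμ) < 1
ρ = 17.3/(1 × 9.6) = 17.3/9.60 = 1.8021
Since 1.8021 ≥ 1, the system is UNSTABLE.
Queue grows without bound. Need μ > λ = 17.3.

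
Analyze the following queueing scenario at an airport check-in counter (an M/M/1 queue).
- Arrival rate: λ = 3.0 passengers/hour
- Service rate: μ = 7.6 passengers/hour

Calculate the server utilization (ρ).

Server utilization: ρ = λ/μ
ρ = 3.0/7.6 = 0.3947
The server is busy 39.47% of the time.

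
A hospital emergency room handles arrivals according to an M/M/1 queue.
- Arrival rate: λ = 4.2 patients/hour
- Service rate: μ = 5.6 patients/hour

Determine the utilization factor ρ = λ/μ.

Server utilization: ρ = λ/μ
ρ = 4.2/5.6 = 0.7500
The server is busy 75.00% of the time.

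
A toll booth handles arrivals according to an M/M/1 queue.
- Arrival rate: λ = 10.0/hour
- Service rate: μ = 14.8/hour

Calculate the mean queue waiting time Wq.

First, compute utilization: ρ = λ/μ = 10.0/14.8 = 0.6757
For M/M/1: Wq = λ/(μ(μ-λ))
Wq = 10.0/(14.8 × (14.8-10.0))
Wq = 10.0/(14.8 × 4.80)
Wq = 0.1408 hours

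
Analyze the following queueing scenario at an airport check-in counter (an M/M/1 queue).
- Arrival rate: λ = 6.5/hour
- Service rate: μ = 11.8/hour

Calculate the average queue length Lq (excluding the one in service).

ρ = λ/μ = 6.5/11.8 = 0.5508
For M/M/1: Lq = λ²/(μ(μ-λ))
Lq = 42.25/(11.8 × 5.30)
Lq = 0.6756 passengers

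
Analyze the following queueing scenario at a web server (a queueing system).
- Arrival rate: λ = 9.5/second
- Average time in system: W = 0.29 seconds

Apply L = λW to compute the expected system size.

Little's Law: L = λW
L = 9.5 × 0.29 = 2.7550 requests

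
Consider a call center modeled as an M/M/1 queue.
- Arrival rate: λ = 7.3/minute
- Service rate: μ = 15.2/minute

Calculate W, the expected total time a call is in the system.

First, compute utilization: ρ = λ/μ = 7.3/15.2 = 0.4803
For M/M/1: W = 1/(μ-λ)
W = 1/(15.2-7.3) = 1/7.90
W = 0.1266 minutes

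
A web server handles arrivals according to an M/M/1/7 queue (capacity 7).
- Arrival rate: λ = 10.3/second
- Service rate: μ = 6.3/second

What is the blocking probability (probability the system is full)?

ρ = λ/μ = 10.3/6.3 = 1.6349
P₀ = (1-ρ)/(1-ρ^(K+1)) = (1-1.6349)/(1-1.6349^8) = -0.6349/-50.0422 = 0.01269
P_K = P₀×ρ^K = 0.012687 × 1.6349^7 = 0.012687 × 31.2204 = 0.3961
Blocking probability = 39.61%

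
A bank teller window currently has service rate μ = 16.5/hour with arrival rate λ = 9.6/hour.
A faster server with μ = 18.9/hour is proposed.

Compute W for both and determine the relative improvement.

System 1: ρ₁ = 9.6/16.5 = 0.5818, W₁ = 1/(16.5-9.6) = 0.1449
System 2: ρ₂ = 9.6/18.9 = 0.5079, W₂ = 1/(18.9-9.6) = 0.1075
Improvement: (W₁-W₂)/W₁ = (0.1449-0.1075)/0.1449 = 25.81%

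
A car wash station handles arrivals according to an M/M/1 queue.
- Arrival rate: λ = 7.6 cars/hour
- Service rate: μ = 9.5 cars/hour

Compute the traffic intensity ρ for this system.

Server utilization: ρ = λ/μ
ρ = 7.6/9.5 = 0.8000
The server is busy 80.00% of the time.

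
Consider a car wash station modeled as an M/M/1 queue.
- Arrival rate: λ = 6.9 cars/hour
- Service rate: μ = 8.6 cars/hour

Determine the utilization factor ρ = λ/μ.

Server utilization: ρ = λ/μ
ρ = 6.9/8.6 = 0.8023
The server is busy 80.23% of the time.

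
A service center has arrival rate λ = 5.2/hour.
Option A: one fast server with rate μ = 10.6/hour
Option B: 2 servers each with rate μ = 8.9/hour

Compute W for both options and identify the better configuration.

Option A: single server μ = 10.6 (M/M/1)
  ρ_A = 5.2/10.6 = 0.4906
  W_A = 1/(μ-λ) = 1/(10.6-5.2) = 1/5.40 = 0.1852

Option B: 2 servers μ = 8.9 (M/M/2)
  ρ_B = λ/(cμ) = 5.2/(2×8.9) = 0.2921
  Offered load a = λ/μ = cρ = 5.2/8.9 = 0.5843
  P₀ = [ Σₙ₌₀^1 aⁿ/n! + a^2/(2!(1-ρ)) ]⁻¹
  Σ = a^0/0! + a^1/1! = 1.0000 + 0.5843 = 1.5843
  a^2/(2!(1-ρ)) = 0.3414/(2 × 0.7079) = 0.2411
  P₀ = 1/(1.5843 + 0.2411) = 0.5478
  Lq = P₀·a^2·ρ / (2!(1-ρ)²) = 0.54783 × 0.34137 × 0.29213 / (2 × 0.50107) = 0.05452
  Wq_B = Lq/λ = 0.054516/5.2 = 0.010484
  W_B = Wq_B + 1/μ = 0.010484 + 0.11236 = 0.1228

Since W_B = 0.1228 < W_A = 0.1852, Option B (multiple servers) has the shorter time in system.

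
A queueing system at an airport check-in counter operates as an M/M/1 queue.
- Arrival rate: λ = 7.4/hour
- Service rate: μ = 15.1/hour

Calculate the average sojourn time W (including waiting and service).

First, compute utilization: ρ = λ/μ = 7.4/15.1 = 0.4901
For M/M/1: W = 1/(μ-λ)
W = 1/(15.1-7.4) = 1/7.70
W = 0.1299 hours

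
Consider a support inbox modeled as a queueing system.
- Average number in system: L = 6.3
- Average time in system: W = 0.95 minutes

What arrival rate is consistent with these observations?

Little's Law: L = λW, so λ = L/W
λ = 6.3/0.95 = 6.6316 emails/minute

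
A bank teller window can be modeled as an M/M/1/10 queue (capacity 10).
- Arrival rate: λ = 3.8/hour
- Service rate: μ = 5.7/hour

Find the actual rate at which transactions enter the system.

ρ = λ/μ = 3.8/5.7 = 0.666667
P₀ = (1-ρ)/(1-ρ^(K+1)) = (1-0.666667)/(1-0.666667^11) = 0.3333/0.9884 = 0.3372
P_K = P₀×ρ^K = 0.33723 × 0.666667^10 = 0.33723 × 0.017342 = 0.005848
λ_eff = λ(1-P_K) = 3.8 × (1 - 0.005848) = 3.8 × 0.99415 = 3.7778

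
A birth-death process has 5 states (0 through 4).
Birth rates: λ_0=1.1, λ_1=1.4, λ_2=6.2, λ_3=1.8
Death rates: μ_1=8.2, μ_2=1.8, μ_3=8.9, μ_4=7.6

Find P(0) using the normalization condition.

Ratios P(n)/P(0) = (λ₀···λₙ₋₁)/(μ₁···μₙ):
P(1)/P(0) = (1.1)/(8.2) = 0.13415
P(2)/P(0) = (1.1×1.4)/(8.2×1.8) = 0.10434
P(3)/P(0) = (1.1×1.4×6.2)/(8.2×1.8×8.9) = 0.072684
P(4)/P(0) = (1.1×1.4×6.2×1.8)/(8.2×1.8×8.9×7.6) = 0.017215

Normalization: ∑ P(n) = 1
P(0) × (1.0000 + 0.13415 + 0.10434 + 0.072684 + 0.017215) = 1
P(0) × 1.3284 = 1
P(0) = 1/1.3284 = 0.7528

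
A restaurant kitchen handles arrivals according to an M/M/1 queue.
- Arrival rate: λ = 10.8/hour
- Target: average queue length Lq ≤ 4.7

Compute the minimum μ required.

For M/M/1: Lq = λ²/(μ(μ-λ))
Need Lq ≤ 4.7, i.e. μ(μ-λ) ≥ λ²/4.7
μ² - 10.8μ - 116.64/4.7 ≥ 0  →  μ² - 10.8μ - 24.81702 ≥ 0
Quadratic formula (positive root): μ = [λ + √(λ² + 4×24.81702)]/2
Discriminant: 116.64 + 4×24.81702 = 215.9081, √215.9081 = 14.6938
μ ≥ (10.8 + 14.6938)/2 = 12.7469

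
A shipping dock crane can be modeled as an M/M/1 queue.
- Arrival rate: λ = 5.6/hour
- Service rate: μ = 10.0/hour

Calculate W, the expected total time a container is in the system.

First, compute utilization: ρ = λ/μ = 5.6/10.0 = 0.5600
For M/M/1: W = 1/(μ-λ)
W = 1/(10.0-5.6) = 1/4.40
W = 0.2273 hours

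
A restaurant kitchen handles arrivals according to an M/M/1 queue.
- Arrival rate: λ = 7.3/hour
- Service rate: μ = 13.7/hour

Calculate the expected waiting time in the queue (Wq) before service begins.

First, compute utilization: ρ = λ/μ = 7.3/13.7 = 0.5328
For M/M/1: Wq = λ/(μ(μ-λ))
Wq = 7.3/(13.7 × (13.7-7.3))
Wq = 7.3/(13.7 × 6.40)
Wq = 0.08326 hours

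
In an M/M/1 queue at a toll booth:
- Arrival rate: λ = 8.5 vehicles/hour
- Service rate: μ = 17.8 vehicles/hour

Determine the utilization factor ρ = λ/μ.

Server utilization: ρ = λ/μ
ρ = 8.5/17.8 = 0.4775
The server is busy 47.75% of the time.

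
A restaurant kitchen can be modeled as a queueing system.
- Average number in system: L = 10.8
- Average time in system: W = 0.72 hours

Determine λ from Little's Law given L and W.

Little's Law: L = λW, so λ = L/W
λ = 10.8/0.72 = 15.0000 orders/hour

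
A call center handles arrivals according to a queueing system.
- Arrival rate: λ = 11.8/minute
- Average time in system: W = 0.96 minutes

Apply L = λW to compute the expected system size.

Little's Law: L = λW
L = 11.8 × 0.96 = 11.3280 calls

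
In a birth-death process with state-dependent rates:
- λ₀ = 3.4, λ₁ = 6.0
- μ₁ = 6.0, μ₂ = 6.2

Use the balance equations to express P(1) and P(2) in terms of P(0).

Balance equations:
State 0: λ₀P₀ = μ₁P₁ → P₁ = (λ₀/μ₁)P₀ = (3.4/6.0)P₀ = 0.5667P₀
State 1: P₂ = (λ₀λ₁)/(μ₁μ₂)P₀ = (3.4×6.0)/(6.0×6.2)P₀ = 0.5484P₀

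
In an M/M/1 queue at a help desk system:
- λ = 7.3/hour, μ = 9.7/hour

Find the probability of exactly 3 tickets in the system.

ρ = λ/μ = 7.3/9.7 = 0.7526
P(n) = (1-ρ)ρⁿ
P(3) = (1-0.7526) × 0.7526^3
P(3) = 0.2474 × 0.4263
P(3) = 0.1055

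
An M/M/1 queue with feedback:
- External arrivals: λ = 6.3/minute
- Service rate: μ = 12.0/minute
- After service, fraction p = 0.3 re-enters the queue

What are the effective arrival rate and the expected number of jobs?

Effective arrival rate: λ_eff = λ/(1-p) = 6.3/(1-0.3) = 6.3/0.70 = 9.0000
ρ = λ_eff/μ = 9.0000/12.0 = 0.7500
L = ρ/(1-ρ) = 0.7500/(1-0.7500) = 3.0000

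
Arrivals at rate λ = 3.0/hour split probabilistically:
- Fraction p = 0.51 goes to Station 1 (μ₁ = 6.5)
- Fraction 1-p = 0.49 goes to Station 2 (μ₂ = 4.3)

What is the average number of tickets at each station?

Effective rates: λ₁ = 3.0×0.51 = 1.53, λ₂ = 3.0×0.49 = 1.47
Station 1: ρ₁ = 1.53/6.5 = 0.23538, L₁ = ρ₁/(1-ρ₁) = 0.23538/(1-0.23538) = 0.3078
Station 2: ρ₂ = 1.47/4.3 = 0.34186, L₂ = ρ₂/(1-ρ₂) = 0.34186/(1-0.34186) = 0.5194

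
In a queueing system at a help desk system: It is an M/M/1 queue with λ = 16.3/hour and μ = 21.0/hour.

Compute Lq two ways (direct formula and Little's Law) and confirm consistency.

Method 1 (direct): Lq = λ²/(μ(μ-λ)) = 265.69/(21.0 × 4.70) = 2.6919

Method 2 (Little's Law):
W = 1/(μ-λ) = 1/4.70 = 0.21277
Wq = W - 1/μ = 0.21277 - 0.047619 = 0.16515
Lq = λWq = 16.3 × 0.16515 = 2.6919 ✔ (matches Method 1)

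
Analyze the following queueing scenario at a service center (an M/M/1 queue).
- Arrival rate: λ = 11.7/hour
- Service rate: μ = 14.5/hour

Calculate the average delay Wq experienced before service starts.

First, compute utilization: ρ = λ/μ = 11.7/14.5 = 0.8069
For M/M/1: Wq = λ/(μ(μ-λ))
Wq = 11.7/(14.5 × (14.5-11.7))
Wq = 11.7/(14.5 × 2.80)
Wq = 0.2882 hours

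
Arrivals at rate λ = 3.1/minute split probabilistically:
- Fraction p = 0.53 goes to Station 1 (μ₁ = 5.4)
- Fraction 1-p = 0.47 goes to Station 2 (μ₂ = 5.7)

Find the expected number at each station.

Effective rates: λ₁ = 3.1×0.53 = 1.643, λ₂ = 3.1×0.47 = 1.457
Station 1: ρ₁ = 1.643/5.4 = 0.30426, L₁ = ρ₁/(1-ρ₁) = 0.30426/(1-0.30426) = 0.4373
Station 2: ρ₂ = 1.457/5.7 = 0.2556, L₂ = ρ₂/(1-ρ₂) = 0.2556/(1-0.2556) = 0.3434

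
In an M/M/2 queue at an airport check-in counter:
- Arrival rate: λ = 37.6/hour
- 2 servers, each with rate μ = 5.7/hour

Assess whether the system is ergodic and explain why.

Stability requires ρ = λ/(cμ) < 1
ρ = 37.6/(2 × 5.7) = 37.6/11.40 = 3.2982
Since 3.2982 ≥ 1, the system is UNSTABLE.
Need c > λ/μ = 37.6/5.7 = 6.60.
Minimum servers needed: c = 7.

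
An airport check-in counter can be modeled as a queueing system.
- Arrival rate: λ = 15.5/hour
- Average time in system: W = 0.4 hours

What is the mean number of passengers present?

Little's Law: L = λW
L = 15.5 × 0.4 = 6.2000 passengers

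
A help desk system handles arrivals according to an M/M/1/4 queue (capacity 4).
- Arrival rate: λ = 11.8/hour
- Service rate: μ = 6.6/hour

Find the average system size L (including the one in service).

ρ = λ/μ = 11.8/6.6 = 1.78788
P₀ = (1-ρ)/(1-ρ^(K+1)) = (1-1.78788)/(1-1.78788^5) = -0.7879/-17.2680 = 0.04563
P_K = P₀×ρ^K = 0.04563 × 1.78788^4 = 0.04563 × 10.2177 = 0.4662
L = ρ[1 - (K+1)ρ^K + Kρ^(K+1)] / [(1-ρ)(1-ρ^(K+1))]
L = 1.78788 × (1 - 5×10.2177 + 4×18.2680) / ((1 - 1.78788) × (1 - 18.2680)) = 3.0203 tickets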